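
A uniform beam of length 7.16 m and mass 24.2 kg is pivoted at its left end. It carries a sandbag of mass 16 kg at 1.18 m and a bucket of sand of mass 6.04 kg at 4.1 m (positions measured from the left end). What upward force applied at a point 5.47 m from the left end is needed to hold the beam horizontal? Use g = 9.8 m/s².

F ≈ 233 N

Choose the left end as the axis so the unknown pivot reaction has zero arm there.
Beam weight: 24.2 × 9.8 = 237.2 N down at 3.58 m → arm 3.58 m, τ = 237.2 × 3.58 = 849.2 N·m clockwise.
Sandbag: 16 × 9.8 = 156.8 N down at 1.18 m → arm 1.18 m, τ = 156.8 × 1.18 = 185 N·m clockwise.
Bucket of sand: 6.04 × 9.8 = 59.19 N down at 4.1 m → arm 4.1 m, τ = 59.19 × 4.1 = 242.7 N·m clockwise.
Net moment of the loads = 1277 N·m clockwise.
The upward force F acts at a point 5.47 m from the left end, arm 5.47 m, giving F × 5.47 counterclockwise.
Setting net torque to zero: F × 5.47 = 1277 → F = 1277 / 5.47 = 233 N.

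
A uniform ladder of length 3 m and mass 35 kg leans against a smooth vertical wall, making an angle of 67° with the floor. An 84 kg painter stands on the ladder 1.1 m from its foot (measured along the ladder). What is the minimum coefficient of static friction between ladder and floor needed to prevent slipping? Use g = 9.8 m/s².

μ_min ≈ 0.172

Choose the foot of the ladder as the axis so the floor normal and friction both act there and drop out.
Ladder weight 35×9.8 = 343 N acts at 1.5 m along the ladder; its horizontal arm is 1.5·cos67° = 0.5861 m → τ = 201 N·m clockwise.
Painter: 84×9.8 = 823.2 N at 1.1 m → arm 0.4298 m → τ = 353.8 N·m clockwise.
Wall normal N acts horizontally at the top; its moment arm is the height L sinθ = 3·sin67° = 2.762 m, counterclockwise.
Setting net torque to zero: N × 2.762 = 554.8 → N = 200.9 N.
ΣFx = 0 ⇒ f = N_wall = 200.9 N. ΣFy = 0 ⇒ N_floor = 1166 N.
μ_min = f / N_floor = 200.9 / 1166 = 0.172.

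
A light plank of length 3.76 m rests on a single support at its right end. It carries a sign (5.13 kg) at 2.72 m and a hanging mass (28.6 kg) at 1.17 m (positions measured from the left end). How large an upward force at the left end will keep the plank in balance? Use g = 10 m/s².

F ≈ 211 N

Take moments about the right end.
Sign: 5.13 × 10 = 51.3 N down at 2.72 m → arm 1.04 m, τ = 51.3 × 1.04 = 53.35 N·m counterclockwise.
Hanging mass: 28.6 × 10 = 286 N down at 1.17 m → arm 2.59 m, τ = 286 × 2.59 = 740.7 N·m counterclockwise.
Net moment of the loads = 794.1 N·m counterclockwise.
The upward force F acts at the left end, arm 3.76 m, giving F × 3.76 clockwise.
Balancing moments: F × 3.76 = 794.1, giving F = 794.1 / 3.76 = 211 N.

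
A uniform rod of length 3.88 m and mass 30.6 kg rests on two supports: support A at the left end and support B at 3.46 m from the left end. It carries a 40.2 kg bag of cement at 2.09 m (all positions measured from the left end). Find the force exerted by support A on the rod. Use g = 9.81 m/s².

Take moments about support B.
Beam weight: 30.6 × 9.81 = 300.2 N down at 1.94 m → arm 1.52 m, τ = 300.2 × 1.52 = 456.3 N·m counterclockwise.
Bag of cement: 40.2 × 9.81 = 394.4 N down at 2.09 m → arm 1.37 m, τ = 394.4 × 1.37 = 540.3 N·m counterclockwise.
Net load moment about support B = 996.6 N·m counterclockwise.
Reaction R at support A is upward at 0 m, arm 3.46 m → moment R × 3.46 clockwise.
Setting net torque to zero: R × 3.46 = 996.6 → R = 288 N.

R_A ≈ 288 N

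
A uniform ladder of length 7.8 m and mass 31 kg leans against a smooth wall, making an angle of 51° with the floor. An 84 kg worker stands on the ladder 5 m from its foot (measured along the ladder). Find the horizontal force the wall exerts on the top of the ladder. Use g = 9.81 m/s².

Taking torques about the foot of the ladder:
Ladder weight 31×9.81 = 304.1 N acts at 3.9 m along the ladder; its horizontal arm is 3.9·cos51° = 2.454 m → τ = 746.3 N·m clockwise.
Worker: 84×9.81 = 824 N at 5 m → arm 3.147 m → τ = 2593 N·m clockwise.
Wall normal N acts horizontally at the top; its moment arm is the height L sinθ = 7.8·sin51° = 6.062 m, counterclockwise.
Balancing moments: N × 6.062 = 3339, giving N = 551 N.

N_wall ≈ 551 N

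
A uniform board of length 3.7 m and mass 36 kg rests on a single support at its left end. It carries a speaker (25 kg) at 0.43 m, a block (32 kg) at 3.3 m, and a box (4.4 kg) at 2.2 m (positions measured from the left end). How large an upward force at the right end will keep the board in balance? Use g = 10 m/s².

About the left end:
Beam weight: 36 × 10 = 360 N down at 1.85 m → arm 1.85 m, τ = 360 × 1.85 = 666 N·m clockwise.
Speaker: 25 × 10 = 250 N down at 0.43 m → arm 0.43 m, τ = 250 × 0.43 = 107.5 N·m clockwise.
Block: 32 × 10 = 320 N down at 3.3 m → arm 3.3 m, τ = 320 × 3.3 = 1056 N·m clockwise.
Box: 4.4 × 10 = 44 N down at 2.2 m → arm 2.2 m, τ = 44 × 2.2 = 96.8 N·m clockwise.
Net moment of the loads = 1926 N·m clockwise.
The upward force F acts at the right end, arm 3.7 m, giving F × 3.7 counterclockwise.
Balancing moments: F × 3.7 = 1926, giving F = 1926 / 3.7 = 521 N.

F ≈ 521 N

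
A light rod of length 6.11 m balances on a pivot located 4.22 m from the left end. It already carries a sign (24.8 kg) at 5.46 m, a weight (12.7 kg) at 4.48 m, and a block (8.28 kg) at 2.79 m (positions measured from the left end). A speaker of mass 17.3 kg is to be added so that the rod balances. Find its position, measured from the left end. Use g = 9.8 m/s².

x ≈ 2.94 m from the left end

Take moments about the pivot (at 4.22 m from the left end).
Sign: 24.8 × 9.8 = 243 N down at 5.46 m → arm 1.24 m, τ = 243 × 1.24 = 301.3 N·m clockwise.
Weight: 12.7 × 9.8 = 124.5 N down at 4.48 m → arm 0.26 m, τ = 124.5 × 0.26 = 32.37 N·m clockwise.
Block: 8.28 × 9.8 = 81.14 N down at 2.79 m → arm 1.43 m, τ = 81.14 × 1.43 = 116 N·m counterclockwise.
Net moment of existing loads = 217.7 N·m clockwise.
The speaker weighs 17.3 × 9.8 = 169.5 N and must supply an equal counterclockwise moment, so its lever arm about the pivot is 217.7 / 169.5 = 1.28 m.
That puts it at 4.22 − 1.28 = 2.94 m from the left end.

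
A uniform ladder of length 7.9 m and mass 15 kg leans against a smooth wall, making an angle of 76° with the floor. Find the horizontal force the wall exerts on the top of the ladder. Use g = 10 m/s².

N_wall ≈ 18.7 N

Take moments about the foot of the ladder.
Ladder weight 15×10 = 150 N acts at 3.95 m along the ladder; its horizontal arm is 3.95·cos76° = 0.9556 m → τ = 143.3 N·m clockwise.
Wall normal N acts horizontally at the top; its moment arm is the height L sinθ = 7.9·sin76° = 7.665 m, counterclockwise.
Balancing moments: N × 7.665 = 143.3, giving N = 18.7 N.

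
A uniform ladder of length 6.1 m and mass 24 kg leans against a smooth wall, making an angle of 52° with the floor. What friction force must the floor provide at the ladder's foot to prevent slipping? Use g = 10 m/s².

f ≈ 93.8 N

About the foot of the ladder:
Ladder weight 24×10 = 240 N acts at 3.05 m along the ladder; its horizontal arm is 3.05·cos52° = 1.878 m → τ = 450.7 N·m clockwise.
Wall normal N acts horizontally at the top; its moment arm is the height L sinθ = 6.1·sin52° = 4.807 m, counterclockwise.
Στ = 0 ⇒ N × 4.807 = 450.7 ⇒ N = 93.8 N.
ΣFx = 0: friction at the foot balances the wall's push, so f = N_wall = 93.8 N.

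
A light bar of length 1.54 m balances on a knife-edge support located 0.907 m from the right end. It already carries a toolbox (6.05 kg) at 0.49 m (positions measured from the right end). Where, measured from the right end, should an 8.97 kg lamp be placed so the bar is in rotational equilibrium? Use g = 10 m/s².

Taking torques about the knife-edge support (at 0.907 m from the right end):
Toolbox: 6.05 × 10 = 60.5 N down at 0.49 m → arm 0.417 m, τ = 60.5 × 0.417 = 25.23 N·m clockwise.
Net moment of existing loads = 25.23 N·m clockwise.
The lamp weighs 8.97 × 10 = 89.7 N and must supply an equal counterclockwise moment, so its lever arm about the knife-edge support is 25.23 / 89.7 = 0.281 m.
That puts it at 0.907 + 0.281 = 1.19 m from the right end.

x ≈ 1.19 m from the right end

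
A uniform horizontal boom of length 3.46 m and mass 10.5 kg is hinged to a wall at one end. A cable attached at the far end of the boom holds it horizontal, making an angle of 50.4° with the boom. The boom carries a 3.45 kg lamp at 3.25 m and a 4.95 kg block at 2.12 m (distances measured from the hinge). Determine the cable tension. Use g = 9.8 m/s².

Sum moments about the hinge (the unknown hinge reaction has zero arm there).
Beam weight: 10.5 × 9.8 = 102.9 N down at 1.73 m → arm 1.73 m, τ = 102.9 × 1.73 = 178 N·m clockwise.
Lamp: 3.45 × 9.8 = 33.81 N down at 3.25 m → arm 3.25 m, τ = 33.81 × 3.25 = 109.9 N·m clockwise.
Block: 4.95 × 9.8 = 48.51 N down at 2.12 m → arm 2.12 m, τ = 48.51 × 2.12 = 102.8 N·m clockwise.
Total clockwise load moment = 390.7 N·m.
The cable tension T acts at 3.46 m; only its component perpendicular to the boom, T sinθ, produces torque. sin 50.4° = 0.7705.
Setting net torque to zero: T × 3.46 × 0.7705 = 390.7 → T = 390.7 / 2.666 = 147 N.

T ≈ 147 N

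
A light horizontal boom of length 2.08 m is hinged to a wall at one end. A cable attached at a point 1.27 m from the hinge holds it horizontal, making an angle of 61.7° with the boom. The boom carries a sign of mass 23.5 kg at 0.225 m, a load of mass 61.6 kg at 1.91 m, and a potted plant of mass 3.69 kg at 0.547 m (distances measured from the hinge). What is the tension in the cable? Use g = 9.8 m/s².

Taking torques about the hinge:
Sign: 23.5 × 9.8 = 230.3 N down at 0.225 m → arm 0.225 m, τ = 230.3 × 0.225 = 51.82 N·m clockwise.
Load: 61.6 × 9.8 = 603.7 N down at 1.91 m → arm 1.91 m, τ = 603.7 × 1.91 = 1153 N·m clockwise.
Potted plant: 3.69 × 9.8 = 36.16 N down at 0.547 m → arm 0.547 m, τ = 36.16 × 0.547 = 19.78 N·m clockwise.
Total clockwise load moment = 1225 N·m.
The cable tension T acts at 1.27 m; only its component perpendicular to the boom, T sinθ, produces torque. sin 61.7° = 0.8805.
Balancing moments: T × 1.27 × 0.8805 = 1225, giving T = 1225 / 1.118 = 1100 N.

T ≈ 1100 N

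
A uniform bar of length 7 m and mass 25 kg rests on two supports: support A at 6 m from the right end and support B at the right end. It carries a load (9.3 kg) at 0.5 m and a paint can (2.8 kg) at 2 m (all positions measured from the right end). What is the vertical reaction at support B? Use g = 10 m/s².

R_B ≈ 208 N

Take moments about support A.
Beam weight: 25 × 10 = 250 N down at 3.5 m → arm 2.5 m, τ = 250 × 2.5 = 625 N·m clockwise.
Load: 9.3 × 10 = 93 N down at 0.5 m → arm 5.5 m, τ = 93 × 5.5 = 511.5 N·m clockwise.
Paint can: 2.8 × 10 = 28 N down at 2 m → arm 4 m, τ = 28 × 4 = 112 N·m clockwise.
Net load moment about support A = 1248 N·m clockwise.
Reaction R at support B is upward at 0 m, arm 6 m → moment R × 6 counterclockwise.
For rotational equilibrium, R × 6 = 1248, so R = 208 N.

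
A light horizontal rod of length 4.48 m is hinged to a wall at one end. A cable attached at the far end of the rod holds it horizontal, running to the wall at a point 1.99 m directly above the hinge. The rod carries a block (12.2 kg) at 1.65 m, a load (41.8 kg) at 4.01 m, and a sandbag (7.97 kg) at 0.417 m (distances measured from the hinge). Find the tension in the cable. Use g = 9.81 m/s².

Taking torques about the hinge:
Block: 12.2 × 9.81 = 119.7 N down at 1.65 m → arm 1.65 m, τ = 119.7 × 1.65 = 197.5 N·m clockwise.
Load: 41.8 × 9.81 = 410.1 N down at 4.01 m → arm 4.01 m, τ = 410.1 × 4.01 = 1645 N·m clockwise.
Sandbag: 7.97 × 9.81 = 78.19 N down at 0.417 m → arm 0.417 m, τ = 78.19 × 0.417 = 32.61 N·m clockwise.
Total clockwise load moment = 1875 N·m.
The cable tension T acts at 4.48 m; only its component perpendicular to the rod, T sinθ, produces torque. sinθ = h/√(h²+d²) = 1.99/√(1.99²+4.48²) = 0.4059.
Setting net torque to zero: T × 4.48 × 0.4059 = 1875 → T = 1875 / 1.818 = 1030 N.

T ≈ 1030 N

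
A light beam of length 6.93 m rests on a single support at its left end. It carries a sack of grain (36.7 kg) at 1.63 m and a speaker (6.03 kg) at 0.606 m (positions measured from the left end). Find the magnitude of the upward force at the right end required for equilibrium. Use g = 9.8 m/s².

About the left end:
Sack of grain: 36.7 × 9.8 = 359.7 N down at 1.63 m → arm 1.63 m, τ = 359.7 × 1.63 = 586.3 N·m clockwise.
Speaker: 6.03 × 9.8 = 59.09 N down at 0.606 m → arm 0.606 m, τ = 59.09 × 0.606 = 35.81 N·m clockwise.
Net moment of the loads = 622.1 N·m clockwise.
The upward force F acts at the right end, arm 6.93 m, giving F × 6.93 counterclockwise.
Balancing moments: F × 6.93 = 622.1, giving F = 622.1 / 6.93 = 89.8 N.

F ≈ 89.8 N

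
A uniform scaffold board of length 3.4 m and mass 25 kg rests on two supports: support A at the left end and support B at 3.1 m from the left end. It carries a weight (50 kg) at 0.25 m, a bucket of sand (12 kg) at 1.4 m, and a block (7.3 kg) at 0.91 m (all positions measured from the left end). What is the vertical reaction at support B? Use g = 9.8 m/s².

Take moments about support A.
Beam weight: 25 × 9.8 = 245 N down at 1.7 m → arm 1.7 m, τ = 245 × 1.7 = 416.5 N·m clockwise.
Weight: 50 × 9.8 = 490 N down at 0.25 m → arm 0.25 m, τ = 490 × 0.25 = 122.5 N·m clockwise.
Bucket of sand: 12 × 9.8 = 117.6 N down at 1.4 m → arm 1.4 m, τ = 117.6 × 1.4 = 164.6 N·m clockwise.
Block: 7.3 × 9.8 = 71.54 N down at 0.91 m → arm 0.91 m, τ = 71.54 × 0.91 = 65.1 N·m clockwise.
Net load moment about support A = 768.7 N·m clockwise.
Reaction R at support B is upward at 3.1 m, arm 3.1 m → moment R × 3.1 counterclockwise.
Setting net torque to zero: R × 3.1 = 768.7 → R = 248 N.

R_B ≈ 248 N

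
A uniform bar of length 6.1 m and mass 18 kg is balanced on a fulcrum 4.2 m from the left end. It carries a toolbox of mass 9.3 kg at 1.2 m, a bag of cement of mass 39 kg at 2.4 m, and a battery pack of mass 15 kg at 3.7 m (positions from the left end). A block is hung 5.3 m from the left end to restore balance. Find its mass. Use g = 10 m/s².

Choose the fulcrum (at 4.2 m from the left end) as the axis so the support reaction has zero arm there.
Beam weight: 18 × 10 = 180 N down at 3.05 m → arm 1.15 m, τ = 180 × 1.15 = 207 N·m counterclockwise.
Toolbox: 9.3 × 10 = 93 N down at 1.2 m → arm 3 m, τ = 93 × 3 = 279 N·m counterclockwise.
Bag of cement: 39 × 10 = 390 N down at 2.4 m → arm 1.8 m, τ = 390 × 1.8 = 702 N·m counterclockwise.
Battery pack: 15 × 10 = 150 N down at 3.7 m → arm 0.5 m, τ = 150 × 0.5 = 75 N·m counterclockwise.
Net moment of known loads = 1263 N·m counterclockwise.
An unknown mass m at 5.3 m has arm 1.1 m; its moment is m·g·1.1 clockwise.
Balancing moments: m × 10 × 1.1 = 1263, giving m = 1263 / (10 × 1.1) = 115 kg.

m ≈ 115 kg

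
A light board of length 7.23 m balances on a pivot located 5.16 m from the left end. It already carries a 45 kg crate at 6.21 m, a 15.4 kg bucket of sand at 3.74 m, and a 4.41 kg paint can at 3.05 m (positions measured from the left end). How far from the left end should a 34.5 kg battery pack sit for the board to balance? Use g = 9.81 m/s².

x ≈ 4.69 m from the left end

Choose the pivot (at 5.16 m from the left end) as the axis so the support reaction has zero arm there.
Crate: 45 × 9.81 = 441.5 N down at 6.21 m → arm 1.05 m, τ = 441.5 × 1.05 = 463.6 N·m clockwise.
Bucket of sand: 15.4 × 9.81 = 151.1 N down at 3.74 m → arm 1.42 m, τ = 151.1 × 1.42 = 214.6 N·m counterclockwise.
Paint can: 4.41 × 9.81 = 43.26 N down at 3.05 m → arm 2.11 m, τ = 43.26 × 2.11 = 91.28 N·m counterclockwise.
Net moment of existing loads = 157.7 N·m clockwise.
The battery pack weighs 34.5 × 9.81 = 338.4 N and must supply an equal counterclockwise moment, so its lever arm about the pivot is 157.7 / 338.4 = 0.466 m.
That puts it at 5.16 − 0.466 = 4.69 m from the left end.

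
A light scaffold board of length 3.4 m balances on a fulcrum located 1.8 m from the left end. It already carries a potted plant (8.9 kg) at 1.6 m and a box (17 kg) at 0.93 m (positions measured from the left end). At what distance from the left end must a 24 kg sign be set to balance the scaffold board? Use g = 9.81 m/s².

Taking torques about the fulcrum (at 1.8 m from the left end):
Potted plant: 8.9 × 9.81 = 87.31 N down at 1.6 m → arm 0.2 m, τ = 87.31 × 0.2 = 17.46 N·m counterclockwise.
Box: 17 × 9.81 = 166.8 N down at 0.93 m → arm 0.87 m, τ = 166.8 × 0.87 = 145.1 N·m counterclockwise.
Net moment of existing loads = 162.6 N·m counterclockwise.
The sign weighs 24 × 9.81 = 235.4 N and must supply an equal clockwise moment, so its lever arm about the fulcrum is 162.6 / 235.4 = 0.691 m.
That puts it at 1.8 + 0.691 = 2.49 m from the left end.

x ≈ 2.49 m from the left end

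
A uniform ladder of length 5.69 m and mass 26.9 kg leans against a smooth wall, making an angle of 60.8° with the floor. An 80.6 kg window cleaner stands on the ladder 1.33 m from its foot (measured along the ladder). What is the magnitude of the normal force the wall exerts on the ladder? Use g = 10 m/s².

N_wall ≈ 180 N

Taking torques about the foot of the ladder:
Ladder weight 26.9×10 = 269 N acts at 2.845 m along the ladder; its horizontal arm is 2.845·cos60.8° = 1.388 m → τ = 373.4 N·m clockwise.
Window cleaner: 80.6×10 = 806 N at 1.33 m → arm 0.6489 m → τ = 523 N·m clockwise.
Wall normal N acts horizontally at the top; its moment arm is the height L sinθ = 5.69·sin60.8° = 4.967 m, counterclockwise.
Στ = 0 ⇒ N × 4.967 = 896.4 ⇒ N = 180 N.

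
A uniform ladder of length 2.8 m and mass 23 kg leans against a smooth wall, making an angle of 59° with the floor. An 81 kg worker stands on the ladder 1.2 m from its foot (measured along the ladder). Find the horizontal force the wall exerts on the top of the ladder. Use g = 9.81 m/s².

N_wall ≈ 272 N

Take moments about the foot of the ladder.
Ladder weight 23×9.81 = 225.6 N acts at 1.4 m along the ladder; its horizontal arm is 1.4·cos59° = 0.7211 m → τ = 162.7 N·m clockwise.
Worker: 81×9.81 = 794.6 N at 1.2 m → arm 0.618 m → τ = 491.1 N·m clockwise.
Wall normal N acts horizontally at the top; its moment arm is the height L sinθ = 2.8·sin59° = 2.4 m, counterclockwise.
Setting net torque to zero: N × 2.4 = 653.8 → N = 272 N.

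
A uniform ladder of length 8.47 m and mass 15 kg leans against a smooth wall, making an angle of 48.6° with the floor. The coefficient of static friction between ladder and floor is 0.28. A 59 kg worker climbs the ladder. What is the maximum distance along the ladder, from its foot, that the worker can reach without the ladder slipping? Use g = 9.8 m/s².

d ≈ 2.3 m

Choose the foot of the ladder as the axis so the floor normal and friction both act there and drop out.
Ladder weight 15×9.8 = 147 N acts at 4.235 m along the ladder; its horizontal arm is 4.235·cos48.6° = 2.801 m → τ = 411.7 N·m clockwise.
Worker weight 59×9.8 = 578.2 N at distance d → arm d·cos48.6° → τ = 578.2·d·0.6613 clockwise.
Wall normal N at the top has arm L sinθ = 6.353 m counterclockwise, so Στ = 0 gives N·6.353 = 411.7 + 382.4·d.
ΣFy = 0 ⇒ N_floor = 725.2 N, so the maximum friction is μ_s·N_floor = 0.28×725.2 = 203.1 N. ΣFx = 0 ⇒ N_wall = f, so at the slipping point N = 203.1 N.
Substituting: 203.1×6.353 = 411.7 + 382.4·d ⇒ d = (1290 − 411.7) / 382.4 = 2.3 m.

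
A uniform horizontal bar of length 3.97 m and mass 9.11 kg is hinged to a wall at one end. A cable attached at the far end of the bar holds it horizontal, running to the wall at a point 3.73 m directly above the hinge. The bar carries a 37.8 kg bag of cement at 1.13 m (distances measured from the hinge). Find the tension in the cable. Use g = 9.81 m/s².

T ≈ 219 N

About the hinge:
Beam weight: 9.11 × 9.81 = 89.37 N down at 1.985 m → arm 1.985 m, τ = 89.37 × 1.985 = 177.4 N·m clockwise.
Bag of cement: 37.8 × 9.81 = 370.8 N down at 1.13 m → arm 1.13 m, τ = 370.8 × 1.13 = 419 N·m clockwise.
Total clockwise load moment = 596.4 N·m.
The cable tension T acts at 3.97 m; only its component perpendicular to the bar, T sinθ, produces torque. sinθ = h/√(h²+d²) = 3.73/√(3.73²+3.97²) = 0.6847.
Balancing moments: T × 3.97 × 0.6847 = 596.4, giving T = 596.4 / 2.718 = 219 N.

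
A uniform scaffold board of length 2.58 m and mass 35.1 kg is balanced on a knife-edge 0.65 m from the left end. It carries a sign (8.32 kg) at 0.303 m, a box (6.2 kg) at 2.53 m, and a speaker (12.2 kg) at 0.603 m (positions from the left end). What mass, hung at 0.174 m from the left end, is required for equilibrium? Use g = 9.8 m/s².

m ≈ 64.4 kg

Take moments about the knife-edge (at 0.65 m from the left end).
Beam weight: 35.1 × 9.8 = 344 N down at 1.29 m → arm 0.64 m, τ = 344 × 0.64 = 220.2 N·m clockwise.
Sign: 8.32 × 9.8 = 81.54 N down at 0.303 m → arm 0.347 m, τ = 81.54 × 0.347 = 28.29 N·m counterclockwise.
Box: 6.2 × 9.8 = 60.76 N down at 2.53 m → arm 1.88 m, τ = 60.76 × 1.88 = 114.2 N·m clockwise.
Speaker: 12.2 × 9.8 = 119.6 N down at 0.603 m → arm 0.047 m, τ = 119.6 × 0.047 = 5.621 N·m counterclockwise.
Net moment of known loads = 300.5 N·m clockwise.
An unknown mass m at 0.174 m has arm 0.476 m; its moment is m·g·0.476 counterclockwise.
Balancing moments: m × 9.8 × 0.476 = 300.5, giving m = 300.5 / (9.8 × 0.476) = 64.4 kg.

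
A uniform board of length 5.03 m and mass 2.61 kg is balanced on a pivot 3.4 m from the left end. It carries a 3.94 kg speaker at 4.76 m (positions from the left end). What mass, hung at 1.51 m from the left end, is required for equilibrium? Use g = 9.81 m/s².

Taking torques about the pivot (at 3.4 m from the left end):
Beam weight: 2.61 × 9.81 = 25.6 N down at 2.515 m → arm 0.885 m, τ = 25.6 × 0.885 = 22.66 N·m counterclockwise.
Speaker: 3.94 × 9.81 = 38.65 N down at 4.76 m → arm 1.36 m, τ = 38.65 × 1.36 = 52.56 N·m clockwise.
Net moment of known loads = 29.9 N·m clockwise.
An unknown mass m at 1.51 m has arm 1.89 m; its moment is m·g·1.89 counterclockwise.
Στ = 0 ⇒ m × 9.81 × 1.89 = 29.9 ⇒ m = 29.9 / (9.81 × 1.89) = 1.61 kg.

m ≈ 1.61 kg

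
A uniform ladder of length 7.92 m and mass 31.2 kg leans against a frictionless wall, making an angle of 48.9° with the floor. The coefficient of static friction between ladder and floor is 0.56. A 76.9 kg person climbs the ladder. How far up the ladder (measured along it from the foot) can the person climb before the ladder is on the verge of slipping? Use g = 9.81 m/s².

d ≈ 5.54 m

Taking torques about the foot of the ladder:
Ladder weight 31.2×9.81 = 306.1 N acts at 3.96 m along the ladder; its horizontal arm is 3.96·cos48.9° = 2.603 m → τ = 796.8 N·m clockwise.
Person weight 76.9×9.81 = 754.4 N at distance d → arm d·cos48.9° → τ = 754.4·d·0.6574 clockwise.
Wall normal N at the top has arm L sinθ = 5.968 m counterclockwise, so Στ = 0 gives N·5.968 = 796.8 + 495.9·d.
ΣFy = 0 ⇒ N_floor = 1060 N, so the maximum friction is μ_s·N_floor = 0.56×1060 = 593.6 N. ΣFx = 0 ⇒ N_wall = f, so at the slipping point N = 593.6 N.
Substituting: 593.6×5.968 = 796.8 + 495.9·d ⇒ d = (3543 − 796.8) / 495.9 = 5.54 m.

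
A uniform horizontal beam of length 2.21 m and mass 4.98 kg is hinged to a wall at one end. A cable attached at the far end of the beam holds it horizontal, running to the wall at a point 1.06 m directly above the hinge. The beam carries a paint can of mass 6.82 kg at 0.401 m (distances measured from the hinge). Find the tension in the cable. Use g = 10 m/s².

Choose the hinge as the axis so the unknown hinge reaction has zero arm there.
Beam weight: 4.98 × 10 = 49.8 N down at 1.105 m → arm 1.105 m, τ = 49.8 × 1.105 = 55.03 N·m clockwise.
Paint can: 6.82 × 10 = 68.2 N down at 0.401 m → arm 0.401 m, τ = 68.2 × 0.401 = 27.35 N·m clockwise.
Total clockwise load moment = 82.38 N·m.
The cable tension T acts at 2.21 m; only its component perpendicular to the beam, T sinθ, produces torque. sinθ = h/√(h²+d²) = 1.06/√(1.06²+2.21²) = 0.4325.
Στ = 0 ⇒ T × 2.21 × 0.4325 = 82.38 ⇒ T = 82.38 / 0.9558 = 86.2 N.

T ≈ 86.2 N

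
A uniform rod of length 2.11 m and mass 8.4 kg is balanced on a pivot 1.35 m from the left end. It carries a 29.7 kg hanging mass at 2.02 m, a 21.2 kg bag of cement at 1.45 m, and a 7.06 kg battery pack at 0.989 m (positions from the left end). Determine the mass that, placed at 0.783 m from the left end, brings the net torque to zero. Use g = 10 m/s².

m ≈ 30 kg

Choose the pivot (at 1.35 m from the left end) as the axis so the support reaction has zero arm there.
Beam weight: 8.4 × 10 = 84 N down at 1.055 m → arm 0.295 m, τ = 84 × 0.295 = 24.78 N·m counterclockwise.
Hanging mass: 29.7 × 10 = 297 N down at 2.02 m → arm 0.67 m, τ = 297 × 0.67 = 199 N·m clockwise.
Bag of cement: 21.2 × 10 = 212 N down at 1.45 m → arm 0.1 m, τ = 212 × 0.1 = 21.2 N·m clockwise.
Battery pack: 7.06 × 10 = 70.6 N down at 0.989 m → arm 0.361 m, τ = 70.6 × 0.361 = 25.49 N·m counterclockwise.
Net moment of known loads = 169.9 N·m clockwise.
An unknown mass m at 0.783 m has arm 0.567 m; its moment is m·g·0.567 counterclockwise.
Στ = 0 ⇒ m × 10 × 0.567 = 169.9 ⇒ m = 169.9 / (10 × 0.567) = 30 kg.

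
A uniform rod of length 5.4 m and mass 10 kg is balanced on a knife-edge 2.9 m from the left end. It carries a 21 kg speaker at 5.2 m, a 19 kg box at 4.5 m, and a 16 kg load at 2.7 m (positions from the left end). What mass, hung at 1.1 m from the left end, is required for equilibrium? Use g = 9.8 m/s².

m ≈ 40.8 kg

About the knife-edge (at 2.9 m from the left end):
Beam weight: 10 × 9.8 = 98 N down at 2.7 m → arm 0.2 m, τ = 98 × 0.2 = 19.6 N·m counterclockwise.
Speaker: 21 × 9.8 = 205.8 N down at 5.2 m → arm 2.3 m, τ = 205.8 × 2.3 = 473.3 N·m clockwise.
Box: 19 × 9.8 = 186.2 N down at 4.5 m → arm 1.6 m, τ = 186.2 × 1.6 = 297.9 N·m clockwise.
Load: 16 × 9.8 = 156.8 N down at 2.7 m → arm 0.2 m, τ = 156.8 × 0.2 = 31.36 N·m counterclockwise.
Net moment of known loads = 720.2 N·m clockwise.
An unknown mass m at 1.1 m has arm 1.8 m; its moment is m·g·1.8 counterclockwise.
Στ = 0 ⇒ m × 9.8 × 1.8 = 720.2 ⇒ m = 720.2 / (9.8 × 1.8) = 40.8 kg.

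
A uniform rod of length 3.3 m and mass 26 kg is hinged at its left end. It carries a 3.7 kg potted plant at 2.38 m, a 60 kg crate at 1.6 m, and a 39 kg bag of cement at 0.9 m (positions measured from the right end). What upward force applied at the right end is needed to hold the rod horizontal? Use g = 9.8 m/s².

F ≈ 718 N

About the left end:
Beam weight: 26 × 9.8 = 254.8 N down at 1.65 m → arm 1.65 m, τ = 254.8 × 1.65 = 420.4 N·m clockwise.
Potted plant: 3.7 × 9.8 = 36.26 N down at 2.38 m → arm 0.92 m, τ = 36.26 × 0.92 = 33.36 N·m clockwise.
Crate: 60 × 9.8 = 588 N down at 1.6 m → arm 1.7 m, τ = 588 × 1.7 = 999.6 N·m clockwise.
Bag of cement: 39 × 9.8 = 382.2 N down at 0.9 m → arm 2.4 m, τ = 382.2 × 2.4 = 917.3 N·m clockwise.
Net moment of the loads = 2371 N·m clockwise.
The upward force F acts at the right end, arm 3.3 m, giving F × 3.3 counterclockwise.
Στ = 0 ⇒ F × 3.3 = 2371 ⇒ F = 2371 / 3.3 = 718 N.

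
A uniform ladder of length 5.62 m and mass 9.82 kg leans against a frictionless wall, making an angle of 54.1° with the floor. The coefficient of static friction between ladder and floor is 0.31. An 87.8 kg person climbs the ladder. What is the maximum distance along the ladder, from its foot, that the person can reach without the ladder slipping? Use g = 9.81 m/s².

d ≈ 2.36 m

Taking torques about the foot of the ladder:
Ladder weight 9.82×9.81 = 96.33 N acts at 2.81 m along the ladder; its horizontal arm is 2.81·cos54.1° = 1.648 m → τ = 158.8 N·m clockwise.
Person weight 87.8×9.81 = 861.3 N at distance d → arm d·cos54.1° → τ = 861.3·d·0.5864 clockwise.
Wall normal N at the top has arm L sinθ = 4.552 m counterclockwise, so Στ = 0 gives N·4.552 = 158.8 + 505.1·d.
ΣFy = 0 ⇒ N_floor = 957.6 N, so the maximum friction is μ_s·N_floor = 0.31×957.6 = 296.9 N. ΣFx = 0 ⇒ N_wall = f, so at the slipping point N = 296.9 N.
Substituting: 296.9×4.552 = 158.8 + 505.1·d ⇒ d = (1351 − 158.8) / 505.1 = 2.36 m.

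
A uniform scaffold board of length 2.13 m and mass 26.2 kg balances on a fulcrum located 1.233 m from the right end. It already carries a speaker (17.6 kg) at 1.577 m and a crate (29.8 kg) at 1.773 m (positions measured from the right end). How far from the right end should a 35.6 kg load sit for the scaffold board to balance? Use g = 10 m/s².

About the fulcrum (at 1.233 m from the right end):
Beam weight: 26.2 × 10 = 262 N down at 1.065 m → arm 0.168 m, τ = 262 × 0.168 = 44.02 N·m clockwise.
Speaker: 17.6 × 10 = 176 N down at 1.577 m → arm 0.344 m, τ = 176 × 0.344 = 60.54 N·m counterclockwise.
Crate: 29.8 × 10 = 298 N down at 1.773 m → arm 0.54 m, τ = 298 × 0.54 = 160.9 N·m counterclockwise.
Net moment of existing loads = 177.4 N·m counterclockwise.
The load weighs 35.6 × 10 = 356 N and must supply an equal clockwise moment, so its lever arm about the fulcrum is 177.4 / 356 = 0.498 m.
That puts it at 1.233 − 0.498 = 0.735 m from the right end.

x ≈ 0.735 m from the right end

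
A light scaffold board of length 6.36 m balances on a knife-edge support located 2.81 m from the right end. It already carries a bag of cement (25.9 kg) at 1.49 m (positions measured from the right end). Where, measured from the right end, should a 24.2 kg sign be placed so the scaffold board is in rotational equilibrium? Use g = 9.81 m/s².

x ≈ 4.22 m from the right end

Choose the knife-edge support (at 2.81 m from the right end) as the axis so the support reaction has zero arm there.
Bag of cement: 25.9 × 9.81 = 254.1 N down at 1.49 m → arm 1.32 m, τ = 254.1 × 1.32 = 335.4 N·m clockwise.
Net moment of existing loads = 335.4 N·m clockwise.
The sign weighs 24.2 × 9.81 = 237.4 N and must supply an equal counterclockwise moment, so its lever arm about the knife-edge support is 335.4 / 237.4 = 1.41 m.
That puts it at 2.81 + 1.41 = 4.22 m from the right end.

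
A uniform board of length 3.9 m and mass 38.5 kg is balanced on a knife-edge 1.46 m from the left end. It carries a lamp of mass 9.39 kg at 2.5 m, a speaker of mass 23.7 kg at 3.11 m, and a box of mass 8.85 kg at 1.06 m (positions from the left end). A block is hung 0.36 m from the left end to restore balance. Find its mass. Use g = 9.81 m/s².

About the knife-edge (at 1.46 m from the left end):
Beam weight: 38.5 × 9.81 = 377.7 N down at 1.95 m → arm 0.49 m, τ = 377.7 × 0.49 = 185.1 N·m clockwise.
Lamp: 9.39 × 9.81 = 92.12 N down at 2.5 m → arm 1.04 m, τ = 92.12 × 1.04 = 95.8 N·m clockwise.
Speaker: 23.7 × 9.81 = 232.5 N down at 3.11 m → arm 1.65 m, τ = 232.5 × 1.65 = 383.6 N·m clockwise.
Box: 8.85 × 9.81 = 86.82 N down at 1.06 m → arm 0.4 m, τ = 86.82 × 0.4 = 34.73 N·m counterclockwise.
Net moment of known loads = 629.8 N·m clockwise.
An unknown mass m at 0.36 m has arm 1.1 m; its moment is m·g·1.1 counterclockwise.
For rotational equilibrium, m × 9.81 × 1.1 = 629.8, so m = 629.8 / (9.81 × 1.1) = 58.4 kg.

m ≈ 58.4 kg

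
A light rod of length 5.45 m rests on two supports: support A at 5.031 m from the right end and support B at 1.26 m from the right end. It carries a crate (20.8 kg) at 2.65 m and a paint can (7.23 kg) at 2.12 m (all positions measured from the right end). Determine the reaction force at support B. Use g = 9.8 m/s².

R_B ≈ 183 N

Choose support A as the axis so its reaction then has zero moment arm.
Crate: 20.8 × 9.8 = 203.8 N down at 2.65 m → arm 2.381 m, τ = 203.8 × 2.381 = 485.2 N·m clockwise.
Paint can: 7.23 × 9.8 = 70.85 N down at 2.12 m → arm 2.911 m, τ = 70.85 × 2.911 = 206.2 N·m clockwise.
Net load moment about support A = 691.4 N·m clockwise.
Reaction R at support B is upward at 1.26 m, arm 3.771 m → moment R × 3.771 counterclockwise.
For rotational equilibrium, R × 3.771 = 691.4, so R = 183 N.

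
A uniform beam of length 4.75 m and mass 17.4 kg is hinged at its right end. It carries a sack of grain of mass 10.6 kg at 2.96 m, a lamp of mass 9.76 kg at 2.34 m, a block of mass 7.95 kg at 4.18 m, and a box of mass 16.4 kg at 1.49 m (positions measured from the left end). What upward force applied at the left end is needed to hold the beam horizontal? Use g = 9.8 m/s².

F ≈ 293 N

Choose the right end as the axis so the unknown pivot reaction has zero arm there.
Beam weight: 17.4 × 9.8 = 170.5 N down at 2.375 m → arm 2.375 m, τ = 170.5 × 2.375 = 404.9 N·m counterclockwise.
Sack of grain: 10.6 × 9.8 = 103.9 N down at 2.96 m → arm 1.79 m, τ = 103.9 × 1.79 = 186 N·m counterclockwise.
Lamp: 9.76 × 9.8 = 95.65 N down at 2.34 m → arm 2.41 m, τ = 95.65 × 2.41 = 230.5 N·m counterclockwise.
Block: 7.95 × 9.8 = 77.91 N down at 4.18 m → arm 0.57 m, τ = 77.91 × 0.57 = 44.41 N·m counterclockwise.
Box: 16.4 × 9.8 = 160.7 N down at 1.49 m → arm 3.26 m, τ = 160.7 × 3.26 = 523.9 N·m counterclockwise.
Net moment of the loads = 1390 N·m counterclockwise.
The upward force F acts at the left end, arm 4.75 m, giving F × 4.75 clockwise.
For rotational equilibrium, F × 4.75 = 1390, so F = 1390 / 4.75 = 293 N.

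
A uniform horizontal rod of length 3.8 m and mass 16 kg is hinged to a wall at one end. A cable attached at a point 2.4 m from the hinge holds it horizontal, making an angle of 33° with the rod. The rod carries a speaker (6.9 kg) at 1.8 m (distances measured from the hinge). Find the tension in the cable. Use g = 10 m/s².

T ≈ 328 N

Take moments about the hinge.
Beam weight: 16 × 10 = 160 N down at 1.9 m → arm 1.9 m, τ = 160 × 1.9 = 304 N·m clockwise.
Speaker: 6.9 × 10 = 69 N down at 1.8 m → arm 1.8 m, τ = 69 × 1.8 = 124.2 N·m clockwise.
Total clockwise load moment = 428.2 N·m.
The cable tension T acts at 2.4 m; only its component perpendicular to the rod, T sinθ, produces torque. sin 33° = 0.5446.
For rotational equilibrium, T × 2.4 × 0.5446 = 428.2, so T = 428.2 / 1.307 = 328 N.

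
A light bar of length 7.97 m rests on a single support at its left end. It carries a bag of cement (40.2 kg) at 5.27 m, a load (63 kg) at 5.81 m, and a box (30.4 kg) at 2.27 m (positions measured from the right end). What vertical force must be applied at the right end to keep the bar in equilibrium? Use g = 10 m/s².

F ≈ 524 N

Choose the left end as the axis so the unknown pivot reaction has zero arm there.
Bag of cement: 40.2 × 10 = 402 N down at 5.27 m → arm 2.7 m, τ = 402 × 2.7 = 1085 N·m clockwise.
Load: 63 × 10 = 630 N down at 5.81 m → arm 2.16 m, τ = 630 × 2.16 = 1361 N·m clockwise.
Box: 30.4 × 10 = 304 N down at 2.27 m → arm 5.7 m, τ = 304 × 5.7 = 1733 N·m clockwise.
Net moment of the loads = 4179 N·m clockwise.
The upward force F acts at the right end, arm 7.97 m, giving F × 7.97 counterclockwise.
Στ = 0 ⇒ F × 7.97 = 4179 ⇒ F = 4179 / 7.97 = 524 N.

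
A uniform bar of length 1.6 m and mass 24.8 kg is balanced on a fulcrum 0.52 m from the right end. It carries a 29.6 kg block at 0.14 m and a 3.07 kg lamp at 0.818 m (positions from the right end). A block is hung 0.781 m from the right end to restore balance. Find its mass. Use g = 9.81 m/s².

About the fulcrum (at 0.52 m from the right end):
Beam weight: 24.8 × 9.81 = 243.3 N down at 0.8 m → arm 0.28 m, τ = 243.3 × 0.28 = 68.12 N·m counterclockwise.
Block: 29.6 × 9.81 = 290.4 N down at 0.14 m → arm 0.38 m, τ = 290.4 × 0.38 = 110.4 N·m clockwise.
Lamp: 3.07 × 9.81 = 30.12 N down at 0.818 m → arm 0.298 m, τ = 30.12 × 0.298 = 8.976 N·m counterclockwise.
Net moment of known loads = 33.3 N·m clockwise.
An unknown mass m at 0.781 m has arm 0.261 m; its moment is m·g·0.261 counterclockwise.
Balancing moments: m × 9.81 × 0.261 = 33.3, giving m = 33.3 / (9.81 × 0.261) = 13 kg.

m ≈ 13 kg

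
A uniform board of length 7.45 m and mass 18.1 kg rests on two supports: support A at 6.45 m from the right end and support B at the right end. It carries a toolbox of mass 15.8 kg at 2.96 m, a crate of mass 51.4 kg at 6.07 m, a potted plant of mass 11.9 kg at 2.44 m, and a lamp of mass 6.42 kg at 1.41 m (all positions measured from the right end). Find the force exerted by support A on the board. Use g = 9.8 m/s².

R_A ≈ 705 N

About support B:
Beam weight: 18.1 × 9.8 = 177.4 N down at 3.725 m → arm 3.725 m, τ = 177.4 × 3.725 = 660.8 N·m counterclockwise.
Toolbox: 15.8 × 9.8 = 154.8 N down at 2.96 m → arm 2.96 m, τ = 154.8 × 2.96 = 458.2 N·m counterclockwise.
Crate: 51.4 × 9.8 = 503.7 N down at 6.07 m → arm 6.07 m, τ = 503.7 × 6.07 = 3057 N·m counterclockwise.
Potted plant: 11.9 × 9.8 = 116.6 N down at 2.44 m → arm 2.44 m, τ = 116.6 × 2.44 = 284.5 N·m counterclockwise.
Lamp: 6.42 × 9.8 = 62.92 N down at 1.41 m → arm 1.41 m, τ = 62.92 × 1.41 = 88.72 N·m counterclockwise.
Net load moment about support B = 4549 N·m counterclockwise.
Reaction R at support A is upward at 6.45 m, arm 6.45 m → moment R × 6.45 clockwise.
Setting net torque to zero: R × 6.45 = 4549 → R = 705 N.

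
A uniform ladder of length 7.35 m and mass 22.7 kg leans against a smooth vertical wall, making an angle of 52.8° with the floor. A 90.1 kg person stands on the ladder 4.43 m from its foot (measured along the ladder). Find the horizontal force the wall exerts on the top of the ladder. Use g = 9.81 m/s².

N_wall ≈ 489 N

Choose the foot of the ladder as the axis so the floor normal and friction both act there and drop out.
Ladder weight 22.7×9.81 = 222.7 N acts at 3.675 m along the ladder; its horizontal arm is 3.675·cos52.8° = 2.222 m → τ = 494.8 N·m clockwise.
Person: 90.1×9.81 = 883.9 N at 4.43 m → arm 2.678 m → τ = 2367 N·m clockwise.
Wall normal N acts horizontally at the top; its moment arm is the height L sinθ = 7.35·sin52.8° = 5.854 m, counterclockwise.
Στ = 0 ⇒ N × 5.854 = 2862 ⇒ N = 489 N.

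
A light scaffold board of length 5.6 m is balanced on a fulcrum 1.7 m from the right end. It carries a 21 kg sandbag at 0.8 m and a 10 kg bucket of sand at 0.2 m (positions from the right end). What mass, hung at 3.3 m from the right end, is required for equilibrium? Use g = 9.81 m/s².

m ≈ 21.2 kg

About the fulcrum (at 1.7 m from the right end):
Sandbag: 21 × 9.81 = 206 N down at 0.8 m → arm 0.9 m, τ = 206 × 0.9 = 185.4 N·m clockwise.
Bucket of sand: 10 × 9.81 = 98.1 N down at 0.2 m → arm 1.5 m, τ = 98.1 × 1.5 = 147.1 N·m clockwise.
Net moment of known loads = 332.5 N·m clockwise.
An unknown mass m at 3.3 m has arm 1.6 m; its moment is m·g·1.6 counterclockwise.
Setting net torque to zero: m × 9.81 × 1.6 = 332.5 → m = 332.5 / (9.81 × 1.6) = 21.2 kg.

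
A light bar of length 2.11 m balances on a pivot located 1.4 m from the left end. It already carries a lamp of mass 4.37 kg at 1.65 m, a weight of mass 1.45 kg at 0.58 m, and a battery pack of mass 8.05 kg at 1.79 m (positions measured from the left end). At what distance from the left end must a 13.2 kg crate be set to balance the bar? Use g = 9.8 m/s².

Choose the pivot (at 1.4 m from the left end) as the axis so the support reaction has zero arm there.
Lamp: 4.37 × 9.8 = 42.83 N down at 1.65 m → arm 0.25 m, τ = 42.83 × 0.25 = 10.71 N·m clockwise.
Weight: 1.45 × 9.8 = 14.21 N down at 0.58 m → arm 0.82 m, τ = 14.21 × 0.82 = 11.65 N·m counterclockwise.
Battery pack: 8.05 × 9.8 = 78.89 N down at 1.79 m → arm 0.39 m, τ = 78.89 × 0.39 = 30.77 N·m clockwise.
Net moment of existing loads = 29.83 N·m clockwise.
The crate weighs 13.2 × 9.8 = 129.4 N and must supply an equal counterclockwise moment, so its lever arm about the pivot is 29.83 / 129.4 = 0.231 m.
That puts it at 1.4 − 0.231 = 1.17 m from the left end.

x ≈ 1.17 m from the left end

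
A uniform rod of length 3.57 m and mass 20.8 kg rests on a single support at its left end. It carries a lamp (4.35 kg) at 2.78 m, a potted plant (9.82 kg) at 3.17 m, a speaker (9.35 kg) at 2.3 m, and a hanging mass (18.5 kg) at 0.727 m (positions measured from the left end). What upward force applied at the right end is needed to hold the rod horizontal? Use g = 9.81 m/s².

F ≈ 317 N

Sum moments about the left end (the unknown pivot reaction has zero arm there).
Beam weight: 20.8 × 9.81 = 204 N down at 1.785 m → arm 1.785 m, τ = 204 × 1.785 = 364.1 N·m clockwise.
Lamp: 4.35 × 9.81 = 42.67 N down at 2.78 m → arm 2.78 m, τ = 42.67 × 2.78 = 118.6 N·m clockwise.
Potted plant: 9.82 × 9.81 = 96.33 N down at 3.17 m → arm 3.17 m, τ = 96.33 × 3.17 = 305.4 N·m clockwise.
Speaker: 9.35 × 9.81 = 91.72 N down at 2.3 m → arm 2.3 m, τ = 91.72 × 2.3 = 211 N·m clockwise.
Hanging mass: 18.5 × 9.81 = 181.5 N down at 0.727 m → arm 0.727 m, τ = 181.5 × 0.727 = 132 N·m clockwise.
Net moment of the loads = 1131 N·m clockwise.
The upward force F acts at the right end, arm 3.57 m, giving F × 3.57 counterclockwise.
Setting net torque to zero: F × 3.57 = 1131 → F = 1131 / 3.57 = 317 N.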